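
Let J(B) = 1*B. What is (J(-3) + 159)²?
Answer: 24336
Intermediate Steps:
J(B) = B
(J(-3) + 159)² = (-3 + 159)² = 156² = 24336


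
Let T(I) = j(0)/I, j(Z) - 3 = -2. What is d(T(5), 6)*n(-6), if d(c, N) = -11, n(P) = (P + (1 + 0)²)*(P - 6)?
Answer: -660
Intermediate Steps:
j(Z) = 1 (j(Z) = 3 - 2 = 1)
n(P) = (1 + P)*(-6 + P) (n(P) = (P + 1²)*(-6 + P) = (P + 1)*(-6 + P) = (1 + P)*(-6 + P))
T(I) = 1/I
d(T(5), 6)*n(-6) = -11*(-6 + (-6)² - 5*(-6)) = -11*(-6 + 36 + 30) = -11*60 = -660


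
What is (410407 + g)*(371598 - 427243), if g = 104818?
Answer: -28669695125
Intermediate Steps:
(410407 + g)*(371598 - 427243) = (410407 + 104818)*(371598 - 427243) = 515225*(-55645) = -28669695125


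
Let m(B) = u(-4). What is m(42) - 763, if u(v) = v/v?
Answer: -762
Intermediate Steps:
u(v) = 1
m(B) = 1
m(42) - 763 = 1 - 763 = -762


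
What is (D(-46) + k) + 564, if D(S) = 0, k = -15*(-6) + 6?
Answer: 660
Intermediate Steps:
k = 96 (k = 90 + 6 = 96)
(D(-46) + k) + 564 = (0 + 96) + 564 = 96 + 564 = 660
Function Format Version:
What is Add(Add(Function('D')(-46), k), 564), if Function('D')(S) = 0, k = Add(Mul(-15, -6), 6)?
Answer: 660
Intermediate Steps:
k = 96 (k = Add(90, 6) = 96)
Add(Add(Function('D')(-46), k), 564) = Add(Add(0, 96), 564) = Add(96, 564) = 660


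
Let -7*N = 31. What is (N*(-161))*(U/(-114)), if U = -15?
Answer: 3565/38 ≈ 93.816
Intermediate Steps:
N = -31/7 (N = -⅐*31 = -31/7 ≈ -4.4286)
(N*(-161))*(U/(-114)) = (-31/7*(-161))*(-15/(-114)) = 713*(-15*(-1/114)) = 713*(5/38) = 3565/38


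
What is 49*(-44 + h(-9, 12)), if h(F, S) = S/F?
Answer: -6664/3 ≈ -2221.3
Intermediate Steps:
49*(-44 + h(-9, 12)) = 49*(-44 + 12/(-9)) = 49*(-44 + 12*(-⅑)) = 49*(-44 - 4/3) = 49*(-136/3) = -6664/3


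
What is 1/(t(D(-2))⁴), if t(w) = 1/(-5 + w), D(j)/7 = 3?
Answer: 65536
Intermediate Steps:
D(j) = 21 (D(j) = 7*3 = 21)
1/(t(D(-2))⁴) = 1/((1/(-5 + 21))⁴) = 1/((1/16)⁴) = 1/(1/65536) = 65536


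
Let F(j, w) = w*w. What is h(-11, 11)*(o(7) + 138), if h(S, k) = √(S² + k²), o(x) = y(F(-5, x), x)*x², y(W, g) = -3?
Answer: -99*√2 ≈ -140.01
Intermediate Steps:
F(j, w) = w²
o(x) = -3*x²
h(-11, 11)*(o(7) + 138) = √((-11)² + 11²)*(-3*7² + 138) = √(121 + 121)*(-3*49 + 138) = √242*(-147 + 138) = (11*√2)*(-9) = -99*√2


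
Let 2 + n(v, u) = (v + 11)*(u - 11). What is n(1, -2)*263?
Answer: -41554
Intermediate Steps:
n(v, u) = -2 + (-11 + u)*(11 + v) (n(v, u) = -2 + (v + 11)*(u - 11) = -2 + (11 + v)*(-11 + u) = -2 + (-11 + u)*(11 + v))
n(1, -2)*263 = (-123 - 11*1 + 11*(-2) - 2*1)*263 = (-123 - 11 - 22 - 2)*263 = -158*263 = -41554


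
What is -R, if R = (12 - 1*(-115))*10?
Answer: -1270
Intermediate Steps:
R = 1270 (R = (12 + 115)*10 = 127*10 = 1270)
-R = -1*1270 = -1270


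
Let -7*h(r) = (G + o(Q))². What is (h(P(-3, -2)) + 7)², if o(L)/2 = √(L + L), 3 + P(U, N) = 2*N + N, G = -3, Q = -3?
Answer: 3232/49 + 1536*I*√6/49 ≈ 65.959 + 76.784*I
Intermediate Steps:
P(U, N) = -3 + 3*N (P(U, N) = -3 + (2*N + N) = -3 + 3*N)
o(L) = 2*√2*√L (o(L) = 2*√(L + L) = 2*√(2*L) = 2*(√2*√L) = 2*√2*√L)
h(r) = -(-3 + 2*I*√6)²/7 (h(r) = -(-3 + 2*√2*√(-3))²/7 = -(-3 + 2*√2*(I*√3))²/7 = -(-3 + 2*I*√6)²/7)
(h(P(-3, -2)) + 7)² = ((15/7 + 12*I*√6/7) + 7)² = (64/7 + 12*I*√6/7)²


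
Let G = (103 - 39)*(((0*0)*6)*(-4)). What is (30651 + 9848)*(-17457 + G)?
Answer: -706991043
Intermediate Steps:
G = 0 (G = 64*((0*6)*(-4)) = 64*(0*(-4)) = 64*0 = 0)
(30651 + 9848)*(-17457 + G) = (30651 + 9848)*(-17457 + 0) = 40499*(-17457) = -706991043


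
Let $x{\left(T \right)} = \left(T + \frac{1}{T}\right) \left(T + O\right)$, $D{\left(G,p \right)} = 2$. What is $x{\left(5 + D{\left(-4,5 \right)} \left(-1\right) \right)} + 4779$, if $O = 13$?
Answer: $\frac{14497}{3} \approx 4832.3$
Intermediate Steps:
$x{\left(T \right)} = \left(13 + T\right) \left(T + \frac{1}{T}\right)$ ($x{\left(T \right)} = \left(T + \frac{1}{T}\right) \left(T + 13\right) = \left(T + \frac{1}{T}\right) \left(13 + T\right) = \left(13 + T\right) \left(T + \frac{1}{T}\right)$)
$x{\left(5 + D{\left(-4,5 \right)} \left(-1\right) \right)} + 4779 = \left(1 + \left(5 + 2 \left(-1\right)\right)^{2} + 13 \left(5 + 2 \left(-1\right)\right) + \frac{13}{5 + 2 \left(-1\right)}\right) + 4779 = \left(1 + \left(5 - 2\right)^{2} + 13 \left(5 - 2\right) + \frac{13}{5 - 2}\right) + 4779 = \left(1 + 3^{2} + 13 \cdot 3 + \frac{13}{3}\right) + 4779 = \left(1 + 9 + 39 + 13 \cdot \frac{1}{3}\right) + 4779 = \left(1 + 9 + 39 + \frac{13}{3}\right) + 4779 = \frac{160}{3} + 4779 = \frac{14497}{3}$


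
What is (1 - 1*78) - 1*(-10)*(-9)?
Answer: -167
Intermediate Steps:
(1 - 1*78) - 1*(-10)*(-9) = (1 - 78) + 10*(-9) = -77 - 90 = -167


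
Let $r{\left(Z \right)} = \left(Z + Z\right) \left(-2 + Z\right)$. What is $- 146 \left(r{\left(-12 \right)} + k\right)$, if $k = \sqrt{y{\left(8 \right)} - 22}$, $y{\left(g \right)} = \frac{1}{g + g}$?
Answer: $-49056 - \frac{219 i \sqrt{39}}{2} \approx -49056.0 - 683.83 i$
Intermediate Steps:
$y{\left(g \right)} = \frac{1}{2 g}$
$k = \frac{3 i \sqrt{39}}{4}$ ($k = \sqrt{\frac{1}{2 \cdot 8} - 22} = \sqrt{\frac{1}{2} \cdot \frac{1}{8} - 22} = \sqrt{\frac{1}{16} - 22} = \sqrt{- \frac{351}{16}} = \frac{3 i \sqrt{39}}{4} \approx 4.6837 i$)
$r{\left(Z \right)} = 2 Z \left(-2 + Z\right)$
$- 146 \left(r{\left(-12 \right)} + k\right) = - 146 \left(2 \left(-12\right) \left(-2 - 12\right) + \frac{3 i \sqrt{39}}{4}\right) = - 146 \left(2 \left(-12\right) \left(-14\right) + \frac{3 i \sqrt{39}}{4}\right) = - 146 \left(336 + \frac{3 i \sqrt{39}}{4}\right) = -49056 - \frac{219 i \sqrt{39}}{2}$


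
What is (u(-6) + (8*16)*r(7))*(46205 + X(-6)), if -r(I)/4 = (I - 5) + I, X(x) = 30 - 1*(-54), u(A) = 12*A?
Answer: -216632520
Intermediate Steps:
X(x) = 84 (X(x) = 30 + 54 = 84)
r(I) = 20 - 8*I (r(I) = -4*((I - 5) + I) = -4*((-5 + I) + I) = -4*(-5 + 2*I) = 20 - 8*I)
(u(-6) + (8*16)*r(7))*(46205 + X(-6)) = (12*(-6) + (8*16)*(20 - 8*7))*(46205 + 84) = (-72 + 128*(20 - 56))*46289 = (-72 + 128*(-36))*46289 = (-72 - 4608)*46289 = -4680*46289 = -216632520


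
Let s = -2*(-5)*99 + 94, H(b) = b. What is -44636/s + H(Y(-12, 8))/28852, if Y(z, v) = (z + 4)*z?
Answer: -80483363/1954723 ≈ -41.174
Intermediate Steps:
Y(z, v) = z*(4 + z) (Y(z, v) = (4 + z)*z = z*(4 + z))
s = 1084 (s = 10*99 + 94 = 990 + 94 = 1084)
-44636/s + H(Y(-12, 8))/28852 = -44636/1084 - 12*(4 - 12)/28852 = -44636*1/1084 - 12*(-8)*(1/28852) = -11159/271 + 96*(1/28852) = -11159/271 + 24/7213 = -80483363/1954723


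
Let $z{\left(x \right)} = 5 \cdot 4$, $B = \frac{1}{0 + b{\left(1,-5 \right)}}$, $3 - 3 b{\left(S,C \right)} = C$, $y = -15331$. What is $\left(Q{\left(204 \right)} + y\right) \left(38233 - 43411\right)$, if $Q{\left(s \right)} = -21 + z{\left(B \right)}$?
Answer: $79389096$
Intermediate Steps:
$b{\left(S,C \right)} = 1 - \frac{C}{3}$
$B = \frac{3}{8}$ ($B = \frac{1}{0 + \left(1 - - \frac{5}{3}\right)} = \frac{1}{0 + \left(1 + \frac{5}{3}\right)} = \frac{1}{0 + \frac{8}{3}} = \frac{1}{\frac{8}{3}} = \frac{3}{8} \approx 0.375$)
$z{\left(x \right)} = 20$
$Q{\left(s \right)} = -1$ ($Q{\left(s \right)} = -21 + 20 = -1$)
$\left(Q{\left(204 \right)} + y\right) \left(38233 - 43411\right) = \left(-1 - 15331\right) \left(38233 - 43411\right) = \left(-15332\right) \left(-5178\right) = 79389096$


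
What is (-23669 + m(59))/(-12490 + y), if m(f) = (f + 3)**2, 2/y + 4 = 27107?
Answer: 537316975/338516468 ≈ 1.5873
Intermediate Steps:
y = 2/27103 (y = 2/(-4 + 27107) = 2/27103 ≈ 7.3793e-5)
m(f) = (3 + f)**2
(-23669 + m(59))/(-12490 + y) = (-23669 + (3 + 59)**2)/(-12490 + 2/27103) = (-23669 + 62**2)/(-338516468/27103) = (-23669 + 3844)*(-27103/338516468) = -19825*(-27103/338516468) = 537316975/338516468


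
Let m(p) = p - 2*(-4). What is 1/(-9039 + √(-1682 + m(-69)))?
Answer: -3013/27235088 - I*√1743/81705264 ≈ -0.00011063 - 5.1097e-7*I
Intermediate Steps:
m(p) = 8 + p (m(p) = p + 8 = 8 + p)
1/(-9039 + √(-1682 + m(-69))) = 1/(-9039 + √(-1682 + (8 - 69))) = 1/(-9039 + √(-1682 - 61)) = 1/(-9039 + √(-1743)) = 1/(-9039 + I*√1743)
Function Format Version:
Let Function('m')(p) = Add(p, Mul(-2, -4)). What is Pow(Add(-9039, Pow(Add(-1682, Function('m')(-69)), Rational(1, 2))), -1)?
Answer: Add(Rational(-3013, 27235088), Mul(Rational(-1, 81705264), I, Pow(1743, Rational(1, 2)))) ≈ Add(-0.00011063, Mul(-5.1097e-7, I))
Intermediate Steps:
Function('m')(p) = Add(8, p) (Function('m')(p) = Add(p, 8) = Add(8, p))
Pow(Add(-9039, Pow(Add(-1682, Function('m')(-69)), Rational(1, 2))), -1) = Pow(Add(-9039, Pow(Add(-1682, Add(8, -69)), Rational(1, 2))), -1) = Pow(Add(-9039, Pow(Add(-1682, -61), Rational(1, 2))), -1) = Pow(Add(-9039, Pow(-1743, Rational(1, 2))), -1) = Pow(Add(-9039, Mul(I, Pow(1743, Rational(1, 2)))), -1)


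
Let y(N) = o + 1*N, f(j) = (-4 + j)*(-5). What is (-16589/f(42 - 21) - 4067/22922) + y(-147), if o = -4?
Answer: 85703493/1948370 ≈ 43.987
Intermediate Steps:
f(j) = 20 - 5*j
y(N) = -4 + N (y(N) = -4 + 1*N = -4 + N)
(-16589/f(42 - 21) - 4067/22922) + y(-147) = (-16589/(20 - 5*(42 - 21)) - 4067/22922) + (-4 - 147) = (-16589/(20 - 5*21) - 4067*1/22922) - 151 = (-16589/(20 - 105) - 4067/22922) - 151 = (-16589/(-85) - 4067/22922) - 151 = (-16589*(-1/85) - 4067/22922) - 151 = (16589/85 - 4067/22922) - 151 = 379907363/1948370 - 151 = 85703493/1948370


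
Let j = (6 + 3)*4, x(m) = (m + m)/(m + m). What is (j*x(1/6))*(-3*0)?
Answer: 0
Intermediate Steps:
x(m) = 1 (x(m) = (2*m)/((2*m)) = (2*m)*(1/(2*m)) = 1)
j = 36 (j = 9*4 = 36)
(j*x(1/6))*(-3*0) = (36*1)*(-3*0) = 36*0 = 0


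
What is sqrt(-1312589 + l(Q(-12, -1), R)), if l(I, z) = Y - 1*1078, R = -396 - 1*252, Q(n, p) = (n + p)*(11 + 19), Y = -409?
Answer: 2*I*sqrt(328519) ≈ 1146.3*I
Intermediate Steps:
Q(n, p) = 30*n + 30*p (Q(n, p) = (n + p)*30 = 30*n + 30*p)
R = -648 (R = -396 - 252 = -648)
l(I, z) = -1487 (l(I, z) = -409 - 1*1078 = -409 - 1078 = -1487)
sqrt(-1312589 + l(Q(-12, -1), R)) = sqrt(-1312589 - 1487) = sqrt(-1314076) = 2*I*sqrt(328519)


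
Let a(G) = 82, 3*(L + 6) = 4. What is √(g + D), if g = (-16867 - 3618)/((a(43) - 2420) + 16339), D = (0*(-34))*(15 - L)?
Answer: I*√286810485/14001 ≈ 1.2096*I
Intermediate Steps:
L = -14/3 (L = -6 + (⅓)*4 = -6 + 4/3 = -14/3 ≈ -4.6667)
D = 0 (D = (0*(-34))*(15 - 1*(-14/3)) = 0*(15 + 14/3) = 0*(59/3) = 0)
g = -20485/14001 (g = (-16867 - 3618)/((82 - 2420) + 16339) = -20485/(-2338 + 16339) = -20485/14001 ≈ -1.4631)
√(g + D) = √(-20485/14001 + 0) = √(-20485/14001) = I*√286810485/14001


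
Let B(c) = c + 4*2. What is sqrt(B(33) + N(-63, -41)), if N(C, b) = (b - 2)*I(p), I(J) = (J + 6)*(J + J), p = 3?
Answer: I*sqrt(2281) ≈ 47.76*I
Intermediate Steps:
B(c) = 8 + c (B(c) = c + 8 = 8 + c)
I(J) = 2*J*(6 + J) (I(J) = (6 + J)*(2*J) = 2*J*(6 + J))
N(C, b) = -108 + 54*b (N(C, b) = (b - 2)*(2*3*(6 + 3)) = (-2 + b)*(2*3*9) = (-2 + b)*54 = -108 + 54*b)
sqrt(B(33) + N(-63, -41)) = sqrt((8 + 33) + (-108 + 54*(-41))) = sqrt(41 + (-108 - 2214)) = sqrt(41 - 2322) = sqrt(-2281) = I*sqrt(2281)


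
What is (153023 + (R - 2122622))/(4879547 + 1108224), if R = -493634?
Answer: -2463233/5987771 ≈ -0.41138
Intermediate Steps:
(153023 + (R - 2122622))/(4879547 + 1108224) = (153023 + (-493634 - 2122622))/(4879547 + 1108224) = (153023 - 2616256)/5987771 = -2463233*1/5987771 = -2463233/5987771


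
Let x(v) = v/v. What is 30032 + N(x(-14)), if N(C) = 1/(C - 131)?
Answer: 3904159/130 ≈ 30032.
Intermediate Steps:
x(v) = 1
N(C) = 1/(-131 + C)
30032 + N(x(-14)) = 30032 + 1/(-131 + 1) = 30032 + 1/(-130) = 30032 - 1/130 = 3904159/130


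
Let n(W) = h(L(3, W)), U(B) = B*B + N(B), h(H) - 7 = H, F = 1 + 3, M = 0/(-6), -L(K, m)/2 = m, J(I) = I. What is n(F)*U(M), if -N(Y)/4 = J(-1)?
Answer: -4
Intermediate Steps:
L(K, m) = -2*m
N(Y) = 4 (N(Y) = -4*(-1) = 4)
M = 0 (M = 0*(-⅙) = 0)
F = 4
h(H) = 7 + H
U(B) = 4 + B² (U(B) = B*B + 4 = B² + 4 = 4 + B²)
n(W) = 7 - 2*W
n(F)*U(M) = (7 - 2*4)*(4 + 0²) = (7 - 8)*(4 + 0) = -1*4 = -4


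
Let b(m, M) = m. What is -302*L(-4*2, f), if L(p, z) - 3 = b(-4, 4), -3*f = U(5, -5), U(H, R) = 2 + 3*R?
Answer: 302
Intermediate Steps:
f = 13/3 (f = -(2 + 3*(-5))/3 = -(2 - 15)/3 = -⅓*(-13) = 13/3 ≈ 4.3333)
L(p, z) = -1 (L(p, z) = 3 - 4 = -1)
-302*L(-4*2, f) = -302*(-1) = 302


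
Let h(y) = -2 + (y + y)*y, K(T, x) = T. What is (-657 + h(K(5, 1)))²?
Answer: 370881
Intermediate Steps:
h(y) = -2 + 2*y² (h(y) = -2 + (2*y)*y = -2 + 2*y²)
(-657 + h(K(5, 1)))² = (-657 + (-2 + 2*5²))² = (-657 + (-2 + 2*25))² = (-657 + (-2 + 50))² = (-657 + 48)² = (-609)² = 370881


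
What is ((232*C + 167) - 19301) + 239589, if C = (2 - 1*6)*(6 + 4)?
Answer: 211175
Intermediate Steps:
C = -40 (C = (2 - 6)*10 = -4*10 = -40)
((232*C + 167) - 19301) + 239589 = ((232*(-40) + 167) - 19301) + 239589 = ((-9280 + 167) - 19301) + 239589 = (-9113 - 19301) + 239589 = -28414 + 239589 = 211175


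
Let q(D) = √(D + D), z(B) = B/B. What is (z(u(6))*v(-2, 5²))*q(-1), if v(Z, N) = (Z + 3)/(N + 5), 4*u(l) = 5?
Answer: I*√2/30 ≈ 0.04714*I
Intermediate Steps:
u(l) = 5/4 (u(l) = (¼)*5 = 5/4)
v(Z, N) = (3 + Z)/(5 + N)
z(B) = 1
q(D) = √2*√D (q(D) = √(2*D) = √2*√D)
(z(u(6))*v(-2, 5²))*q(-1) = (1*((3 - 2)/(5 + 5²)))*(√2*√(-1)) = (1*(1/(5 + 25)))*(√2*I) = (1*(1/30))*(I*√2) = (I*√2)/30 = I*√2/30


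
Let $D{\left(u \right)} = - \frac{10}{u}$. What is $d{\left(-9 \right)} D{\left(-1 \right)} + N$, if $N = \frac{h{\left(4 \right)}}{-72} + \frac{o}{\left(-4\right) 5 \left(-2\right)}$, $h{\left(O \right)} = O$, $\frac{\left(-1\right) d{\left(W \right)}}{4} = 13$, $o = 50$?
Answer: $- \frac{18677}{36} \approx -518.81$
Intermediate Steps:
$d{\left(W \right)} = -52$ ($d{\left(W \right)} = \left(-4\right) 13 = -52$)
$N = \frac{43}{36}$ ($N = \frac{4}{-72} + \frac{50}{\left(-4\right) 5 \left(-2\right)} = 4 \left(- \frac{1}{72}\right) + \frac{50}{\left(-20\right) \left(-2\right)} = - \frac{1}{18} + \frac{50}{40} = - \frac{1}{18} + 50 \cdot \frac{1}{40} = - \frac{1}{18} + \frac{5}{4} = \frac{43}{36} \approx 1.1944$)
$d{\left(-9 \right)} D{\left(-1 \right)} + N = - 52 \left(- \frac{10}{-1}\right) + \frac{43}{36} = - 52 \left(\left(-10\right) \left(-1\right)\right) + \frac{43}{36} = \left(-52\right) 10 + \frac{43}{36} = -520 + \frac{43}{36} = - \frac{18677}{36}$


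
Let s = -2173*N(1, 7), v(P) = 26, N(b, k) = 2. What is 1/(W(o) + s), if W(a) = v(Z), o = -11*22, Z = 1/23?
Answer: -1/4320 ≈ -0.00023148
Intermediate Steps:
Z = 1/23 ≈ 0.043478
o = -242
s = -4346 (s = -2173*2 = -4346)
W(a) = 26
1/(W(o) + s) = 1/(26 - 4346) = 1/(-4320) = -1/4320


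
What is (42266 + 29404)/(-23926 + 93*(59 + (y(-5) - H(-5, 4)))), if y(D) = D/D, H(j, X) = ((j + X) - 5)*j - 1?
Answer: -71670/21043 ≈ -3.4059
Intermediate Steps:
H(j, X) = -1 + j*(-5 + X + j) (H(j, X) = ((X + j) - 5)*j - 1 = (-5 + X + j)*j - 1 = j*(-5 + X + j) - 1 = -1 + j*(-5 + X + j))
y(D) = 1
(42266 + 29404)/(-23926 + 93*(59 + (y(-5) - H(-5, 4)))) = (42266 + 29404)/(-23926 + 93*(59 + (1 - (-1 + (-5)**2 - 5*(-5) + 4*(-5))))) = 71670/(-23926 + 93*(59 + (1 - (-1 + 25 + 25 - 20)))) = 71670/(-23926 + 93*(59 + (1 - 1*29))) = 71670/(-23926 + 93*(59 + (1 - 29))) = 71670/(-23926 + 93*(59 - 28)) = 71670/(-23926 + 93*31) = 71670/(-23926 + 2883) = 71670/(-21043) = 71670*(-1/21043) = -71670/21043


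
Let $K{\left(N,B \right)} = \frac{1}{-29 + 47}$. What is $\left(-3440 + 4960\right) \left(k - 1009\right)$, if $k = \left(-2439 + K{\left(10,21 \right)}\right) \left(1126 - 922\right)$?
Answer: $- \frac{2273404720}{3} \approx -7.578 \cdot 10^{8}$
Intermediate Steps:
$K{\left(N,B \right)} = \frac{1}{18}$
$k = - \frac{1492634}{3}$ ($k = \left(-2439 + \frac{1}{18}\right) \left(1126 - 922\right) = \left(- \frac{43901}{18}\right) 204 = - \frac{1492634}{3} \approx -4.9754 \cdot 10^{5}$)
$\left(-3440 + 4960\right) \left(k - 1009\right) = \left(-3440 + 4960\right) \left(- \frac{1492634}{3} - 1009\right) = 1520 \left(- \frac{1495661}{3}\right) = - \frac{2273404720}{3}$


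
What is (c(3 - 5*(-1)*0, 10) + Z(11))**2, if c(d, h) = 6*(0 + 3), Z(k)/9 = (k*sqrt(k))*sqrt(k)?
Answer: 1225449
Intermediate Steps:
Z(k) = 9*k**2 (Z(k) = 9*((k*sqrt(k))*sqrt(k)) = 9*(k**(3/2)*sqrt(k)) = 9*k**2)
c(d, h) = 18 (c(d, h) = 6*3 = 18)
(c(3 - 5*(-1)*0, 10) + Z(11))**2 = (18 + 9*11**2)**2 = (18 + 9*121)**2 = (18 + 1089)**2 = 1107**2 = 1225449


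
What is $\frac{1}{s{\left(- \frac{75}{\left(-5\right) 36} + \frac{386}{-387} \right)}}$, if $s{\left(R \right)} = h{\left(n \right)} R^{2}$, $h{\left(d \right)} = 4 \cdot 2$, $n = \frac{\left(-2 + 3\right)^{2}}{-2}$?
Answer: $\frac{299538}{808201} \approx 0.37062$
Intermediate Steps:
$n = - \frac{1}{2}$ ($n = 1^{2} \left(- \frac{1}{2}\right) = 1 \left(- \frac{1}{2}\right) = - \frac{1}{2} \approx -0.5$)
$h{\left(d \right)} = 8$
$s{\left(R \right)} = 8 R^{2}$
$\frac{1}{s{\left(- \frac{75}{\left(-5\right) 36} + \frac{386}{-387} \right)}} = \frac{1}{8 \left(- \frac{75}{\left(-5\right) 36} + \frac{386}{-387}\right)^{2}} = \frac{1}{8 \left(- \frac{75}{-180} + 386 \left(- \frac{1}{387}\right)\right)^{2}} = \frac{1}{8 \left(\left(-75\right) \left(- \frac{1}{180}\right) - \frac{386}{387}\right)^{2}} = \frac{1}{8 \left(\frac{5}{12} - \frac{386}{387}\right)^{2}} = \frac{1}{8 \left(- \frac{899}{1548}\right)^{2}} = \frac{1}{8 \cdot \frac{808201}{2396304}} = \frac{1}{\frac{808201}{299538}} = \frac{299538}{808201}$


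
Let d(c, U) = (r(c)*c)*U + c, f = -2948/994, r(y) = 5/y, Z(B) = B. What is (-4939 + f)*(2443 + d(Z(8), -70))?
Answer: -5160385857/497 ≈ -1.0383e+7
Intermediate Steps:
f = -1474/497 (f = -2948*1/994 = -1474/497 ≈ -2.9658)
d(c, U) = c + 5*U (d(c, U) = ((5/c)*c)*U + c = 5*U + c = c + 5*U)
(-4939 + f)*(2443 + d(Z(8), -70)) = (-4939 - 1474/497)*(2443 + (8 + 5*(-70))) = -2456157*(2443 + (8 - 350))/497 = -2456157*(2443 - 342)/497 = -2456157/497*2101 = -5160385857/497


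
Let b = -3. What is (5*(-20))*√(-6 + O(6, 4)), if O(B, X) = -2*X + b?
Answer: -100*I*√17 ≈ -412.31*I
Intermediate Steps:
O(B, X) = -3 - 2*X (O(B, X) = -2*X - 3 = -3 - 2*X)
(5*(-20))*√(-6 + O(6, 4)) = (5*(-20))*√(-6 + (-3 - 2*4)) = -100*√(-6 + (-3 - 8)) = -100*√(-6 - 11) = -100*I*√17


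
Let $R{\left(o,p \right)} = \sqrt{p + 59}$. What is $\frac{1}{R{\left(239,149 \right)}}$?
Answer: $\frac{\sqrt{13}}{52} \approx 0.069337$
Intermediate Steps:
$R{\left(o,p \right)} = \sqrt{59 + p}$
$\frac{1}{R{\left(239,149 \right)}} = \frac{1}{\sqrt{59 + 149}} = \frac{1}{\sqrt{208}} = \frac{1}{4 \sqrt{13}} = \frac{\sqrt{13}}{52}$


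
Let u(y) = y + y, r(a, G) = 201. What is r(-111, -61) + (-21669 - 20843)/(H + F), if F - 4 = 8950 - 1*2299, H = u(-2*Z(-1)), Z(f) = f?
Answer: 1295947/6659 ≈ 194.62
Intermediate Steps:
u(y) = 2*y
H = 4 (H = 2*(-2*(-1)) = 2*2 = 4)
F = 6655 (F = 4 + (8950 - 1*2299) = 4 + (8950 - 2299) = 4 + 6651 = 6655)
r(-111, -61) + (-21669 - 20843)/(H + F) = 201 + (-21669 - 20843)/(4 + 6655) = 201 - 42512/6659 = 1295947/6659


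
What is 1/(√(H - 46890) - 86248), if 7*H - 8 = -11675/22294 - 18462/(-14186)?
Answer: -95469583893712/8234112573727221361 - I*√57451399402467308836290/8234112573727221361 ≈ -1.1594e-5 - 2.9109e-8*I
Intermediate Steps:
H = 1388035875/1106919394 (H = 8/7 + (-11675/22294 - 18462/(-14186))/7 = 8/7 + (-11675*1/22294 - 18462*(-1/14186))/7 = 8/7 + (-11675/22294 + 9231/7093)/7 = 8/7 + (⅐)*(122985139/158131342) = 8/7 + 122985139/1106919394 = 1388035875/1106919394 ≈ 1.2540)
1/(√(H - 46890) - 86248) = 1/(√(1388035875/1106919394 - 46890) - 86248) = 1/(√(-51902062348785/1106919394) - 86248) = 1/(I*√57451399402467308836290/1106919394 - 86248) = 1/(-86248 + I*√57451399402467308836290/1106919394)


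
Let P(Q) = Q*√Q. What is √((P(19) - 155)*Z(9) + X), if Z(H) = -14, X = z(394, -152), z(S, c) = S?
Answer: √(2564 - 266*√19) ≈ 37.477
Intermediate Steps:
X = 394
P(Q) = Q^(3/2)
√((P(19) - 155)*Z(9) + X) = √((19^(3/2) - 155)*(-14) + 394) = √((19*√19 - 155)*(-14) + 394) = √((-155 + 19*√19)*(-14) + 394) = √((2170 - 266*√19) + 394) = √(2564 - 266*√19)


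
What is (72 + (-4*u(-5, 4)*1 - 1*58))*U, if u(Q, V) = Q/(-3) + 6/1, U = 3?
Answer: -50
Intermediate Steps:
u(Q, V) = 6 - Q/3 (u(Q, V) = Q*(-⅓) + 6*1 = -Q/3 + 6 = 6 - Q/3)
(72 + (-4*u(-5, 4)*1 - 1*58))*U = (72 + (-4*(6 - ⅓*(-5))*1 - 1*58))*3 = (72 + (-4*(6 + 5/3)*1 - 58))*3 = (72 + (-4*23/3*1 - 58))*3 = (72 + (-92/3*1 - 58))*3 = (72 + (-92/3 - 58))*3 = (72 - 266/3)*3 = -50/3*3 = -50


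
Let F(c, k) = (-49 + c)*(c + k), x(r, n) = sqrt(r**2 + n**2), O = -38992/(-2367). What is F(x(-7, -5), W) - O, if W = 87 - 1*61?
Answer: -2879392/2367 - 23*sqrt(74) ≈ -1414.3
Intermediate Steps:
O = 38992/2367 (O = -38992*(-1/2367) = 38992/2367 ≈ 16.473)
x(r, n) = sqrt(n**2 + r**2)
W = 26 (W = 87 - 61 = 26)
F(x(-7, -5), W) - O = ((sqrt((-5)**2 + (-7)**2))**2 - 49*sqrt((-5)**2 + (-7)**2) - 49*26 + sqrt((-5)**2 + (-7)**2)*26) - 1*38992/2367 = ((sqrt(25 + 49))**2 - 49*sqrt(25 + 49) - 1274 + sqrt(25 + 49)*26) - 38992/2367 = ((sqrt(74))**2 - 49*sqrt(74) - 1274 + sqrt(74)*26) - 38992/2367 = (74 - 49*sqrt(74) - 1274 + 26*sqrt(74)) - 38992/2367 = (-1200 - 23*sqrt(74)) - 38992/2367 = -2879392/2367 - 23*sqrt(74)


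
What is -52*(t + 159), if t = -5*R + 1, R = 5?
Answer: -7020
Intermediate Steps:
t = -24 (t = -5*5 + 1 = -25 + 1 = -24)
-52*(t + 159) = -52*(-24 + 159) = -52*135 = -7020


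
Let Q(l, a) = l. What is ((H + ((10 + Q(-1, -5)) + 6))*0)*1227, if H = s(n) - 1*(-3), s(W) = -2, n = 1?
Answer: 0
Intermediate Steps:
H = 1 (H = -2 - 1*(-3) = -2 + 3 = 1)
((H + ((10 + Q(-1, -5)) + 6))*0)*1227 = ((1 + ((10 - 1) + 6))*0)*1227 = ((1 + (9 + 6))*0)*1227 = ((1 + 15)*0)*1227 = (16*0)*1227 = 0*1227 = 0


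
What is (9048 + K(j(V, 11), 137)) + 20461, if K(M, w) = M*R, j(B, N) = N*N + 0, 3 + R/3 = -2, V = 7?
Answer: 27694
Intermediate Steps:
R = -15 (R = -9 + 3*(-2) = -9 - 6 = -15)
j(B, N) = N² (j(B, N) = N² + 0 = N²)
K(M, w) = -15*M (K(M, w) = M*(-15) = -15*M)
(9048 + K(j(V, 11), 137)) + 20461 = (9048 - 15*11²) + 20461 = (9048 - 15*121) + 20461 = (9048 - 1815) + 20461 = 7233 + 20461 = 27694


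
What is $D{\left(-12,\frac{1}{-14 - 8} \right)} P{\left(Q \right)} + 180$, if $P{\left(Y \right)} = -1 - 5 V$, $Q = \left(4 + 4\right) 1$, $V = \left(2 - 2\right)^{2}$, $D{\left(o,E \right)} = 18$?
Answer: $162$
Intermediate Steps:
$V = 0$ ($V = 0^{2} = 0$)
$Q = 8$ ($Q = 8 \cdot 1 = 8$)
$P{\left(Y \right)} = -1$ ($P{\left(Y \right)} = -1 - 0 = -1 + 0 = -1$)
$D{\left(-12,\frac{1}{-14 - 8} \right)} P{\left(Q \right)} + 180 = 18 \left(-1\right) + 180 = -18 + 180 = 162$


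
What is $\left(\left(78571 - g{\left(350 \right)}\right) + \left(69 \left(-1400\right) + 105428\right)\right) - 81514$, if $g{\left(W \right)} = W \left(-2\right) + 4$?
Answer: $6581$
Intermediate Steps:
$g{\left(W \right)} = 4 - 2 W$ ($g{\left(W \right)} = - 2 W + 4 = 4 - 2 W$)
$\left(\left(78571 - g{\left(350 \right)}\right) + \left(69 \left(-1400\right) + 105428\right)\right) - 81514 = \left(\left(78571 - \left(4 - 700\right)\right) + \left(69 \left(-1400\right) + 105428\right)\right) - 81514 = \left(\left(78571 - \left(4 - 700\right)\right) + \left(-96600 + 105428\right)\right) - 81514 = \left(\left(78571 - -696\right) + 8828\right) - 81514 = \left(\left(78571 + 696\right) + 8828\right) - 81514 = \left(79267 + 8828\right) - 81514 = 88095 - 81514 = 6581$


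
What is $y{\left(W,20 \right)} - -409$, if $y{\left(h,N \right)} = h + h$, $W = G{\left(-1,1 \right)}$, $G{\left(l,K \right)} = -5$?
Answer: $399$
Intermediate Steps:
$W = -5$
$y{\left(h,N \right)} = 2 h$
$y{\left(W,20 \right)} - -409 = 2 \left(-5\right) - -409 = -10 + 409 = 399$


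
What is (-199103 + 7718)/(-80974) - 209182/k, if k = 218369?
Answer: 24854247797/17682211406 ≈ 1.4056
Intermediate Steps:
(-199103 + 7718)/(-80974) - 209182/k = (-199103 + 7718)/(-80974) - 209182/218369 = -191385*(-1/80974) - 209182*1/218369 = 191385/80974 - 209182/218369 = 24854247797/17682211406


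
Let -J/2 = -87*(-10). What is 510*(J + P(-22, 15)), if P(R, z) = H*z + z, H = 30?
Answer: -650250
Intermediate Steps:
P(R, z) = 31*z (P(R, z) = 30*z + z = 31*z)
J = -1740 (J = -(-174)*(-10) = -2*870 = -1740)
510*(J + P(-22, 15)) = 510*(-1740 + 31*15) = 510*(-1740 + 465) = 510*(-1275) = -650250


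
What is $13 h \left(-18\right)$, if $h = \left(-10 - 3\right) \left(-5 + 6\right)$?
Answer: $3042$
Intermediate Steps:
$h = -13$ ($h = \left(-13\right) 1 = -13$)
$13 h \left(-18\right) = 13 \left(-13\right) \left(-18\right) = \left(-169\right) \left(-18\right) = 3042$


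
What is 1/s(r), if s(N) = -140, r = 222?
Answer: -1/140 ≈ -0.0071429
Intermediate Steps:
1/s(r) = 1/(-140) = -1/140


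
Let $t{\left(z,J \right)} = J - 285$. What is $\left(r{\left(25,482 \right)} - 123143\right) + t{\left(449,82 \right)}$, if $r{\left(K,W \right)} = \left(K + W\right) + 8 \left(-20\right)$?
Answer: $-122999$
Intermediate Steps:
$t{\left(z,J \right)} = -285 + J$ ($t{\left(z,J \right)} = J - 285 = -285 + J$)
$r{\left(K,W \right)} = -160 + K + W$ ($r{\left(K,W \right)} = \left(K + W\right) - 160 = -160 + K + W$)
$\left(r{\left(25,482 \right)} - 123143\right) + t{\left(449,82 \right)} = \left(\left(-160 + 25 + 482\right) - 123143\right) + \left(-285 + 82\right) = \left(347 - 123143\right) - 203 = -122796 - 203 = -122999$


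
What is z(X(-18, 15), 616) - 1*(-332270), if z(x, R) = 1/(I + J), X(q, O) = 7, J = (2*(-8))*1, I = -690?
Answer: 234582619/706 ≈ 3.3227e+5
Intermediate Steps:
J = -16 (J = -16*1 = -16)
z(x, R) = -1/706 (z(x, R) = 1/(-690 - 16) = 1/(-706) = -1/706)
z(X(-18, 15), 616) - 1*(-332270) = -1/706 - 1*(-332270) = -1/706 + 332270 = 234582619/706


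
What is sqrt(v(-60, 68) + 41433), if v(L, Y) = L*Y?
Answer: sqrt(37353) ≈ 193.27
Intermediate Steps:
sqrt(v(-60, 68) + 41433) = sqrt(-60*68 + 41433) = sqrt(-4080 + 41433) = sqrt(37353)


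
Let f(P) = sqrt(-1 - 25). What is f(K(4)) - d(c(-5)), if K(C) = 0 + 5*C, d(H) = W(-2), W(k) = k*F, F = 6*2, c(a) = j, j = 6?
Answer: 24 + I*sqrt(26) ≈ 24.0 + 5.099*I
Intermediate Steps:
c(a) = 6
F = 12
W(k) = 12*k (W(k) = k*12 = 12*k)
d(H) = -24 (d(H) = 12*(-2) = -24)
K(C) = 5*C
f(P) = I*sqrt(26) (f(P) = sqrt(-26) = I*sqrt(26))
f(K(4)) - d(c(-5)) = I*sqrt(26) - 1*(-24) = I*sqrt(26) + 24 = 24 + I*sqrt(26)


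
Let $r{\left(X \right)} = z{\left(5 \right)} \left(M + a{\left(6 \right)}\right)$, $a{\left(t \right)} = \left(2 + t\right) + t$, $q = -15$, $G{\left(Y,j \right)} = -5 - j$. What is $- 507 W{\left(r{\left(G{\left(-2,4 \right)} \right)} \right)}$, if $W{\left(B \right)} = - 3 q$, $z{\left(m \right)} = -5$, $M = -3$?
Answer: $-22815$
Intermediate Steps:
$a{\left(t \right)} = 2 + 2 t$
$r{\left(X \right)} = -55$ ($r{\left(X \right)} = - 5 \left(-3 + \left(2 + 2 \cdot 6\right)\right) = - 5 \left(-3 + \left(2 + 12\right)\right) = - 5 \left(-3 + 14\right) = \left(-5\right) 11 = -55$)
$W{\left(B \right)} = 45$ ($W{\left(B \right)} = \left(-3\right) \left(-15\right) = 45$)
$- 507 W{\left(r{\left(G{\left(-2,4 \right)} \right)} \right)} = \left(-507\right) 45 = -22815$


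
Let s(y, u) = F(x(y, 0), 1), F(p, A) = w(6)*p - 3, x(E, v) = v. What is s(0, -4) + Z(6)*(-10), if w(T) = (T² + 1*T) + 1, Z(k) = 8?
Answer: -83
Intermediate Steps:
w(T) = 1 + T + T² (w(T) = (T² + T) + 1 = (T + T²) + 1 = 1 + T + T²)
F(p, A) = -3 + 43*p (F(p, A) = (1 + 6 + 6²)*p - 3 = (1 + 6 + 36)*p - 3 = 43*p - 3 = -3 + 43*p)
s(y, u) = -3 (s(y, u) = -3 + 43*0 = -3 + 0 = -3)
s(0, -4) + Z(6)*(-10) = -3 + 8*(-10) = -3 - 80 = -83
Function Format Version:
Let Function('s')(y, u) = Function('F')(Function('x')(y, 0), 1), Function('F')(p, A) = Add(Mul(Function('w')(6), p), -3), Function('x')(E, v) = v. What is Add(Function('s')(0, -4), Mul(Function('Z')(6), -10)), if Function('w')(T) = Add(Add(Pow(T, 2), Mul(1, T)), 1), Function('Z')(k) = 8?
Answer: -83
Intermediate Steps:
Function('w')(T) = Add(1, T, Pow(T, 2)) (Function('w')(T) = Add(Add(Pow(T, 2), T), 1) = Add(Add(T, Pow(T, 2)), 1) = Add(1, T, Pow(T, 2)))
Function('F')(p, A) = Add(-3, Mul(43, p)) (Function('F')(p, A) = Add(Mul(Add(1, 6, Pow(6, 2)), p), -3) = Add(Mul(Add(1, 6, 36), p), -3) = Add(Mul(43, p), -3) = Add(-3, Mul(43, p)))
Function('s')(y, u) = -3 (Function('s')(y, u) = Add(-3, Mul(43, 0)) = Add(-3, 0) = -3)
Add(Function('s')(0, -4), Mul(Function('Z')(6), -10)) = Add(-3, Mul(8, -10)) = Add(-3, -80) = -83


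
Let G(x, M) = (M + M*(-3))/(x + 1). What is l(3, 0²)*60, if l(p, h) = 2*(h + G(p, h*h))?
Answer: 0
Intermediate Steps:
G(x, M) = -2*M/(1 + x) (G(x, M) = (M - 3*M)/(1 + x) = (-2*M)/(1 + x) = -2*M/(1 + x))
l(p, h) = 2*h - 4*h²/(1 + p) (l(p, h) = 2*(h - 2*h*h/(1 + p)) = 2*(h - 2*h²/(1 + p)) = 2*h - 4*h²/(1 + p))
l(3, 0²)*60 = (2*0²*(1 + 3 - 2*0²)/(1 + 3))*60 = (2*0*(1 + 3 - 2*0)/4)*60 = (2*0*(¼)*(1 + 3 + 0))*60 = (2*0*(¼)*4)*60 = 0*60 = 0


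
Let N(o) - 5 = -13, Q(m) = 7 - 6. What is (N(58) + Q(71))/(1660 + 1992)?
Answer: -7/3652 ≈ -0.0019168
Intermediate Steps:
Q(m) = 1
N(o) = -8 (N(o) = 5 - 13 = -8)
(N(58) + Q(71))/(1660 + 1992) = (-8 + 1)/(1660 + 1992) = -7/3652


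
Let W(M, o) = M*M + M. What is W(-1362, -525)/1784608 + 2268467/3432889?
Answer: 5205904451617/3063180586256 ≈ 1.6995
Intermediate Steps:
W(M, o) = M + M**2 (W(M, o) = M**2 + M = M + M**2)
W(-1362, -525)/1784608 + 2268467/3432889 = -1362*(1 - 1362)/1784608 + 2268467/3432889 = -1362*(-1361)*(1/1784608) + 2268467*(1/3432889) = 1853682*(1/1784608) + 2268467/3432889 = 926841/892304 + 2268467/3432889 = 5205904451617/3063180586256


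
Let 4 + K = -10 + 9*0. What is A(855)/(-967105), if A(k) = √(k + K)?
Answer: -29/967105 ≈ -2.9986e-5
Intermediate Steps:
K = -14 (K = -4 + (-10 + 9*0) = -4 + (-10 + 0) = -4 - 10 = -14)
A(k) = √(-14 + k) (A(k) = √(k - 14) = √(-14 + k))
A(855)/(-967105) = √(-14 + 855)/(-967105) = √841*(-1/967105) = 29*(-1/967105) = -29/967105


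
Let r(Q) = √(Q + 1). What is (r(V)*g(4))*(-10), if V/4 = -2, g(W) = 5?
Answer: -50*I*√7 ≈ -132.29*I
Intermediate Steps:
V = -8 (V = 4*(-2) = -8)
r(Q) = √(1 + Q)
(r(V)*g(4))*(-10) = (√(1 - 8)*5)*(-10) = (√(-7)*5)*(-10) = ((I*√7)*5)*(-10) = (5*I*√7)*(-10) = -50*I*√7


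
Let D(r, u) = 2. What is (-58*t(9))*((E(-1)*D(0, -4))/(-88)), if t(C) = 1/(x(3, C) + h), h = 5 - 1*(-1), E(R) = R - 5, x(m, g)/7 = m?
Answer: -29/99 ≈ -0.29293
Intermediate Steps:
x(m, g) = 7*m
E(R) = -5 + R
h = 6 (h = 5 + 1 = 6)
t(C) = 1/27 (t(C) = 1/(7*3 + 6) = 1/(21 + 6) = 1/27)
(-58*t(9))*((E(-1)*D(0, -4))/(-88)) = (-58*1/27)*(((-5 - 1)*2)/(-88)) = -58*(-6*2)*(-1)/(27*88) = -(-232)*(-1)/(9*88) = -58/27*3/22 = -29/99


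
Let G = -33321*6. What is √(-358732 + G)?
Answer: I*√558658 ≈ 747.43*I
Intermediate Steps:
G = -199926
√(-358732 + G) = √(-358732 - 199926) = √(-558658) = I*√558658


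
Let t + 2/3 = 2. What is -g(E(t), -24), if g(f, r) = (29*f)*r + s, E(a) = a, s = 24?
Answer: 904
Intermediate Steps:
t = 4/3 (t = -⅔ + 2 = 4/3 ≈ 1.3333)
g(f, r) = 24 + 29*f*r (g(f, r) = (29*f)*r + 24 = 29*f*r + 24 = 24 + 29*f*r)
-g(E(t), -24) = -(24 + 29*(4/3)*(-24)) = -(24 - 928) = -1*(-904) = 904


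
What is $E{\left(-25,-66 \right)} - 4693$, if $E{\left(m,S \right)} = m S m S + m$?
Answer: $2717782$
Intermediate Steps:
$E{\left(m,S \right)} = m + S^{2} m^{2}$ ($E{\left(m,S \right)} = S m m S + m = S m^{2} S + m = S^{2} m^{2} + m = m + S^{2} m^{2}$)
$E{\left(-25,-66 \right)} - 4693 = - 25 \left(1 - 25 \left(-66\right)^{2}\right) - 4693 = - 25 \left(1 - 108900\right) - 4693 = \left(-25\right) \left(-108899\right) - 4693 = 2722475 - 4693 = 2717782$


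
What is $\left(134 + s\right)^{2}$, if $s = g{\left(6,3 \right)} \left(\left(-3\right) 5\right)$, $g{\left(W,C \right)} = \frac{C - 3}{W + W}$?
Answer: $17956$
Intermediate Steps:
$g{\left(W,C \right)} = \frac{-3 + C}{2 W}$
$s = 0$ ($s = \frac{-3 + 3}{2 \cdot 6} \left(\left(-3\right) 5\right) = \frac{1}{2} \cdot \frac{1}{6} \cdot 0 \left(-15\right) = 0 \left(-15\right) = 0$)
$\left(134 + s\right)^{2} = \left(134 + 0\right)^{2} = 134^{2} = 17956$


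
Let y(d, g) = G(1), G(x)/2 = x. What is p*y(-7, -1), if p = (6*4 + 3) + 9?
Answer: 72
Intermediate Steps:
G(x) = 2*x
y(d, g) = 2 (y(d, g) = 2*1 = 2)
p = 36 (p = (24 + 3) + 9 = 27 + 9 = 36)
p*y(-7, -1) = 36*2 = 72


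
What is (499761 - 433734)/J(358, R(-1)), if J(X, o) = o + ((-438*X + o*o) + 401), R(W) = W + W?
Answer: -66027/156401 ≈ -0.42216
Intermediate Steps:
R(W) = 2*W
J(X, o) = 401 + o + o² - 438*X (J(X, o) = o + ((-438*X + o²) + 401) = o + ((o² - 438*X) + 401) = o + (401 + o² - 438*X) = 401 + o + o² - 438*X)
(499761 - 433734)/J(358, R(-1)) = (499761 - 433734)/(401 + 2*(-1) + (2*(-1))² - 438*358) = 66027/(401 - 2 + (-2)² - 156804) = 66027/(401 - 2 + 4 - 156804) = 66027/(-156401) = 66027*(-1/156401) = -66027/156401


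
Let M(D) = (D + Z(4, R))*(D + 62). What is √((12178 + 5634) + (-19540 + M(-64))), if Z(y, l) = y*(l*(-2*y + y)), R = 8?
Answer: 8*I*√21 ≈ 36.661*I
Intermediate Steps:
Z(y, l) = -l*y² (Z(y, l) = y*(l*(-y)) = y*(-l*y) = -l*y²)
M(D) = (-128 + D)*(62 + D) (M(D) = (D - 1*8*4²)*(D + 62) = (D - 1*8*16)*(62 + D) = (D - 128)*(62 + D) = (-128 + D)*(62 + D))
√((12178 + 5634) + (-19540 + M(-64))) = √((12178 + 5634) + (-19540 + (-7936 + (-64)² - 66*(-64)))) = √(17812 + (-19540 + (-7936 + 4096 + 4224))) = √(17812 + (-19540 + 384)) = √(17812 - 19156) = √(-1344) = 8*I*√21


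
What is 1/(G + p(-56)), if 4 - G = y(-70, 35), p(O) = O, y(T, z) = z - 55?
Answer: -1/32 ≈ -0.031250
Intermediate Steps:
y(T, z) = -55 + z
G = 24 (G = 4 - (-55 + 35) = 4 - 1*(-20) = 4 + 20 = 24)
1/(G + p(-56)) = 1/(24 - 56) = 1/(-32) = -1/32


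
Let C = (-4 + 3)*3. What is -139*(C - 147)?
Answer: 20850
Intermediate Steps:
C = -3 (C = -1*3 = -3)
-139*(C - 147) = -139*(-3 - 147) = -139*(-150) = 20850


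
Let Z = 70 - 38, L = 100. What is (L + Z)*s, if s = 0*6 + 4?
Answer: 528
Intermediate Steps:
Z = 32
s = 4 (s = 0 + 4 = 4)
(L + Z)*s = (100 + 32)*4 = 132*4 = 528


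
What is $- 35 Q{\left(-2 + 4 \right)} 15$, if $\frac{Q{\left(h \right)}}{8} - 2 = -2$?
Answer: $0$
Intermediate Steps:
$Q{\left(h \right)} = 0$ ($Q{\left(h \right)} = 16 + 8 \left(-2\right) = 16 - 16 = 0$)
$- 35 Q{\left(-2 + 4 \right)} 15 = \left(-35\right) 0 \cdot 15 = 0 \cdot 15 = 0$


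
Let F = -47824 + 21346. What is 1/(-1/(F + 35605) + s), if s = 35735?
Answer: 9127/326153344 ≈ 2.7984e-5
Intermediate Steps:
F = -26478
1/(-1/(F + 35605) + s) = 1/(-1/(-26478 + 35605) + 35735) = 1/(-1/9127 + 35735) = 1/(326153344/9127) = 9127/326153344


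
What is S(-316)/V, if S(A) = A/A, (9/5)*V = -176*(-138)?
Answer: 3/40480 ≈ 7.4111e-5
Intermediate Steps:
V = 40480/3 (V = 5*(-176*(-138))/9 = (5/9)*24288 = 40480/3 ≈ 13493.)
S(A) = 1
S(-316)/V = 1/(40480/3) = 1*(3/40480) = 3/40480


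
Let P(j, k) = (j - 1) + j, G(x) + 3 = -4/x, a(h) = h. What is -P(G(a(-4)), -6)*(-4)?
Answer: -20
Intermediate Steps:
G(x) = -3 - 4/x
P(j, k) = -1 + 2*j (P(j, k) = (-1 + j) + j = -1 + 2*j)
-P(G(a(-4)), -6)*(-4) = -(-1 + 2*(-3 - 4/(-4)))*(-4) = -(-1 + 2*(-3 - 4*(-¼)))*(-4) = -(-1 + 2*(-3 + 1))*(-4) = -(-1 + 2*(-2))*(-4) = -(-1 - 4)*(-4) = -(-5)*(-4) = -1*20 = -20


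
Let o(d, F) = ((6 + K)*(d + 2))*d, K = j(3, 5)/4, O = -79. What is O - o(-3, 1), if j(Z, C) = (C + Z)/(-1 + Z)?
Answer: -100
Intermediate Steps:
j(Z, C) = (C + Z)/(-1 + Z)
K = 1 (K = ((5 + 3)/(-1 + 3))/4 = (8/2)*(¼) = ((½)*8)*(¼) = 4*(¼) = 1)
o(d, F) = d*(14 + 7*d) (o(d, F) = ((6 + 1)*(d + 2))*d = (7*(2 + d))*d = (14 + 7*d)*d = d*(14 + 7*d))
O - o(-3, 1) = -79 - 7*(-3)*(2 - 3) = -79 - 7*(-3)*(-1) = -79 - 1*21 = -79 - 21 = -100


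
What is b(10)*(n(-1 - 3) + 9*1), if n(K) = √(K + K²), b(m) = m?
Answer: 90 + 20*√3 ≈ 124.64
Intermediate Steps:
b(10)*(n(-1 - 3) + 9*1) = 10*(√((-1 - 3)*(1 + (-1 - 3))) + 9*1) = 10*(√(-4*(1 - 4)) + 9) = 10*(√(-4*(-3)) + 9) = 10*(√12 + 9) = 10*(2*√3 + 9) = 10*(9 + 2*√3) = 90 + 20*√3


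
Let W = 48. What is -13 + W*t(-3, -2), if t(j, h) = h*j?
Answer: 275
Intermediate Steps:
-13 + W*t(-3, -2) = -13 + 48*(-2*(-3)) = -13 + 48*6 = -13 + 288 = 275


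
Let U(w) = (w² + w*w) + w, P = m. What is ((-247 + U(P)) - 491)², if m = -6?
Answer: 451584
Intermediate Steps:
P = -6
U(w) = w + 2*w² (U(w) = (w² + w²) + w = 2*w² + w = w + 2*w²)
((-247 + U(P)) - 491)² = ((-247 - 6*(1 + 2*(-6))) - 491)² = ((-247 - 6*(1 - 12)) - 491)² = ((-247 - 6*(-11)) - 491)² = ((-247 + 66) - 491)² = (-181 - 491)² = (-672)² = 451584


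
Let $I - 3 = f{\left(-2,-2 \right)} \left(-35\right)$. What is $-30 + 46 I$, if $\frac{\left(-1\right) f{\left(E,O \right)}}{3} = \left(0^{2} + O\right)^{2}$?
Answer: $19428$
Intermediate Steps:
$f{\left(E,O \right)} = - 3 O^{2}$ ($f{\left(E,O \right)} = - 3 \left(0^{2} + O\right)^{2} = - 3 \left(0 + O\right)^{2} = - 3 O^{2}$)
$I = 423$ ($I = 3 + - 3 \left(-2\right)^{2} \left(-35\right) = 3 + \left(-3\right) 4 \left(-35\right) = 3 - -420 = 3 + 420 = 423$)
$-30 + 46 I = -30 + 46 \cdot 423 = -30 + 19458 = 19428$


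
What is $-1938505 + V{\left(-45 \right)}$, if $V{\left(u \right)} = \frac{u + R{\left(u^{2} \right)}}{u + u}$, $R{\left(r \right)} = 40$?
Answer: $- \frac{34893089}{18} \approx -1.9385 \cdot 10^{6}$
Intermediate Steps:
$V{\left(u \right)} = \frac{40 + u}{2 u}$ ($V{\left(u \right)} = \frac{u + 40}{u + u} = \frac{40 + u}{2 u}$)
$-1938505 + V{\left(-45 \right)} = -1938505 + \frac{40 - 45}{2 \left(-45\right)} = -1938505 + \frac{1}{2} \left(- \frac{1}{45}\right) \left(-5\right) = -1938505 + \frac{1}{18} = - \frac{34893089}{18}$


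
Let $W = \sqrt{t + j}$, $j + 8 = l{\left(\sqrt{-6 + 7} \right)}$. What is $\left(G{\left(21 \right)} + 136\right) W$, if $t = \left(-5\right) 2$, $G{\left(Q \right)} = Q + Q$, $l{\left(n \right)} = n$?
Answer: $178 i \sqrt{17} \approx 733.91 i$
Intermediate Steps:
$j = -7$ ($j = -8 + \sqrt{-6 + 7} = -8 + \sqrt{1} = -8 + 1 = -7$)
$G{\left(Q \right)} = 2 Q$
$t = -10$
$W = i \sqrt{17}$ ($W = \sqrt{-10 - 7} = \sqrt{-17} = i \sqrt{17} \approx 4.1231 i$)
$\left(G{\left(21 \right)} + 136\right) W = \left(2 \cdot 21 + 136\right) i \sqrt{17} = \left(42 + 136\right) i \sqrt{17} = 178 i \sqrt{17}$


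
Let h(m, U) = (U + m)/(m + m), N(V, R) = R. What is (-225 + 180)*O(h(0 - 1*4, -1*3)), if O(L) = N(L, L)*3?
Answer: -945/8 ≈ -118.13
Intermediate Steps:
h(m, U) = (U + m)/(2*m) (h(m, U) = (U + m)/((2*m)) = (U + m)*(1/(2*m)) = (U + m)/(2*m))
O(L) = 3*L (O(L) = L*3 = 3*L)
(-225 + 180)*O(h(0 - 1*4, -1*3)) = (-225 + 180)*(3*((-1*3 + (0 - 1*4))/(2*(0 - 1*4)))) = -135*(-3 + (0 - 4))/(2*(0 - 4)) = -135*(½)*(-3 - 4)/(-4) = -135*(½)*(-¼)*(-7) = -135*7/8 = -45*21/8 = -945/8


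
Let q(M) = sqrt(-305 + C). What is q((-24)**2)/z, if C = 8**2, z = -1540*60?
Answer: -I*sqrt(241)/92400 ≈ -0.00016801*I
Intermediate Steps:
z = -92400
C = 64
q(M) = I*sqrt(241) (q(M) = sqrt(-305 + 64) = sqrt(-241) = I*sqrt(241))
q((-24)**2)/z = (I*sqrt(241))/(-92400) = (I*sqrt(241))*(-1/92400) = -I*sqrt(241)/92400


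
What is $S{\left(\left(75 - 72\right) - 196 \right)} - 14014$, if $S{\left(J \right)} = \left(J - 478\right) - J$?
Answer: $-14492$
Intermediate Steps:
$S{\left(J \right)} = -478$ ($S{\left(J \right)} = \left(-478 + J\right) - J = -478$)
$S{\left(\left(75 - 72\right) - 196 \right)} - 14014 = -478 - 14014 = -14492$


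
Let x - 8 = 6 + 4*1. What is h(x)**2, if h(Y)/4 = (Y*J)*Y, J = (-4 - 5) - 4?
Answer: 283855104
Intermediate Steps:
J = -13 (J = -9 - 4 = -13)
x = 18 (x = 8 + (6 + 4*1) = 8 + (6 + 4) = 8 + 10 = 18)
h(Y) = -52*Y**2 (h(Y) = 4*((Y*(-13))*Y) = 4*((-13*Y)*Y) = 4*(-13*Y**2) = -52*Y**2)
h(x)**2 = (-52*18**2)**2 = (-52*324)**2 = (-16848)**2 = 283855104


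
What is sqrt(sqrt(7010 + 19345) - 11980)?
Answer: sqrt(-11980 + sqrt(26355)) ≈ 108.71*I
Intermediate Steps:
sqrt(sqrt(7010 + 19345) - 11980) = sqrt(sqrt(26355) - 11980) = sqrt(-11980 + sqrt(26355))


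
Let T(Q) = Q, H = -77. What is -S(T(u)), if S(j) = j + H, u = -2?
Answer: 79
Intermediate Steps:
S(j) = -77 + j (S(j) = j - 77 = -77 + j)
-S(T(u)) = -(-77 - 2) = -1*(-79) = 79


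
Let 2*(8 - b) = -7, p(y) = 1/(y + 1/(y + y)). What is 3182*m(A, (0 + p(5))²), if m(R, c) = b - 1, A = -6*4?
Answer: 33411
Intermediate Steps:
p(y) = 1/(y + 1/(2*y))
b = 23/2 (b = 8 - ½*(-7) = 8 + 7/2 = 23/2 ≈ 11.500)
A = -24
m(R, c) = 21/2 (m(R, c) = 23/2 - 1 = 21/2)
3182*m(A, (0 + p(5))²) = 3182*(21/2) = 33411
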